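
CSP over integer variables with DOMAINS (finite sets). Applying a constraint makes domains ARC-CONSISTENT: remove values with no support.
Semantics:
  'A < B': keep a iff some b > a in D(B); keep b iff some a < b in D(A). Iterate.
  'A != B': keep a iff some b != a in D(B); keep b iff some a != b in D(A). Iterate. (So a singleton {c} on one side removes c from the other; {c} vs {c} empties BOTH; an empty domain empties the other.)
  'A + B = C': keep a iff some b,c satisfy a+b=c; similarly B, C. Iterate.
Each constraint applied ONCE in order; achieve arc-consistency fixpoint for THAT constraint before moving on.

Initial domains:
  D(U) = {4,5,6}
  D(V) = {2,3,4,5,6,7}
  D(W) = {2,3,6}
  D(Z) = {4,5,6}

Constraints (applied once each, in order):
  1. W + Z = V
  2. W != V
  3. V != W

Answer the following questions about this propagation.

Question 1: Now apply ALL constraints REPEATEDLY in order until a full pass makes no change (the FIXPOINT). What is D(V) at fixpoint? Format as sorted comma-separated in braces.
Answer: {6,7}

Derivation:
pass 0 (initial): D(V)={2,3,4,5,6,7}
pass 1: V {2,3,4,5,6,7}->{6,7}; W {2,3,6}->{2,3}; Z {4,5,6}->{4,5}
pass 2: no change
Fixpoint after 2 passes: D(V) = {6,7}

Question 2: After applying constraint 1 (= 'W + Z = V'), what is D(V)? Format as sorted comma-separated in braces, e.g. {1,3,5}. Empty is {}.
Constraint 1 (W + Z = V) on D(W)={2,3,6} D(Z)={4,5,6} D(V)={2,3,4,5,6,7}: W {2,3,6}->{2,3}; Z {4,5,6}->{4,5}; V {2,3,4,5,6,7}->{6,7}
So after constraint 1: D(V) = {6,7}

Answer: {6,7}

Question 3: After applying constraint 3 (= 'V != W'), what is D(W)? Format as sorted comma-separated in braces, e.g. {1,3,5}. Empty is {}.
Answer: {2,3}

Derivation:
Constraint 1 (W + Z = V) on D(W)={2,3,6} D(Z)={4,5,6} D(V)={2,3,4,5,6,7}: W {2,3,6}->{2,3}; Z {4,5,6}->{4,5}; V {2,3,4,5,6,7}->{6,7}
Constraint 2 (W != V) on D(W)={2,3} D(V)={6,7}: no change
Constraint 3 (V != W) on D(V)={6,7} D(W)={2,3}: no change
So after constraint 3: D(W) = {2,3}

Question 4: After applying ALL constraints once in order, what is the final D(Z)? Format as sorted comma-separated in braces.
Answer: {4,5}

Derivation:
Constraint 1 (W + Z = V) on D(W)={2,3,6} D(Z)={4,5,6} D(V)={2,3,4,5,6,7}: W {2,3,6}->{2,3}; Z {4,5,6}->{4,5}; V {2,3,4,5,6,7}->{6,7}
Constraint 2 (W != V) on D(W)={2,3} D(V)={6,7}: no change
Constraint 3 (V != W) on D(V)={6,7} D(W)={2,3}: no change
So after all 3 constraints: D(Z) = {4,5}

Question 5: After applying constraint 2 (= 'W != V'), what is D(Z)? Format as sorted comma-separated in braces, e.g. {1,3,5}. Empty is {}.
Answer: {4,5}

Derivation:
Constraint 1 (W + Z = V) on D(W)={2,3,6} D(Z)={4,5,6} D(V)={2,3,4,5,6,7}: W {2,3,6}->{2,3}; Z {4,5,6}->{4,5}; V {2,3,4,5,6,7}->{6,7}
Constraint 2 (W != V) on D(W)={2,3} D(V)={6,7}: no change
So after constraint 2: D(Z) = {4,5}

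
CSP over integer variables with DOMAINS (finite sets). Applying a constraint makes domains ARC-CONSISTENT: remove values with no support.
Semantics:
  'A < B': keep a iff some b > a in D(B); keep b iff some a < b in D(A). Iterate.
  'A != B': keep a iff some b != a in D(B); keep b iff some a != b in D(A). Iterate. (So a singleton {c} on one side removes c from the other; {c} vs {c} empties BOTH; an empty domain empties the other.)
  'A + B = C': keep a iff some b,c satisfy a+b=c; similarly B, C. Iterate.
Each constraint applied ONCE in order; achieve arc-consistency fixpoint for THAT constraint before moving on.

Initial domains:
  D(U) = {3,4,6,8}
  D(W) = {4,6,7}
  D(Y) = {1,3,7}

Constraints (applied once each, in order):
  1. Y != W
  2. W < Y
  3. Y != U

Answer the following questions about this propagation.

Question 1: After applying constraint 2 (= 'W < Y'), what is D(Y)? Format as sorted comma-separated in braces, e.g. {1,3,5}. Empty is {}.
Answer: {7}

Derivation:
Constraint 1 (Y != W) on D(Y)={1,3,7} D(W)={4,6,7}: no change
Constraint 2 (W < Y) on D(W)={4,6,7} D(Y)={1,3,7}: W {4,6,7}->{4,6}; Y {1,3,7}->{7}
So after constraint 2: D(Y) = {7}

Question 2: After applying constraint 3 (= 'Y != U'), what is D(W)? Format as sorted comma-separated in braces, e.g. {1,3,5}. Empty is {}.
Constraint 1 (Y != W) on D(Y)={1,3,7} D(W)={4,6,7}: no change
Constraint 2 (W < Y) on D(W)={4,6,7} D(Y)={1,3,7}: W {4,6,7}->{4,6}; Y {1,3,7}->{7}
Constraint 3 (Y != U) on D(Y)={7} D(U)={3,4,6,8}: no change
So after constraint 3: D(W) = {4,6}

Answer: {4,6}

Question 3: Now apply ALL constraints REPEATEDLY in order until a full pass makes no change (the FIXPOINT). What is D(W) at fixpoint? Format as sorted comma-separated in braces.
pass 0 (initial): D(W)={4,6,7}
pass 1: W {4,6,7}->{4,6}; Y {1,3,7}->{7}
pass 2: no change
Fixpoint after 2 passes: D(W) = {4,6}

Answer: {4,6}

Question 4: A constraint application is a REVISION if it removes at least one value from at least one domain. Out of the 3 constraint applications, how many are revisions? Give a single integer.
Constraint 1 (Y != W) on D(Y)={1,3,7} D(W)={4,6,7}: no change => not a revision
Constraint 2 (W < Y) on D(W)={4,6,7} D(Y)={1,3,7}: W {4,6,7}->{4,6}; Y {1,3,7}->{7} => REVISION
Constraint 3 (Y != U) on D(Y)={7} D(U)={3,4,6,8}: no change => not a revision
Total revisions = 1

Answer: 1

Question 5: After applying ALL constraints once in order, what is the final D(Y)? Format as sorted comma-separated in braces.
Constraint 1 (Y != W) on D(Y)={1,3,7} D(W)={4,6,7}: no change
Constraint 2 (W < Y) on D(W)={4,6,7} D(Y)={1,3,7}: W {4,6,7}->{4,6}; Y {1,3,7}->{7}
Constraint 3 (Y != U) on D(Y)={7} D(U)={3,4,6,8}: no change
So after all 3 constraints: D(Y) = {7}

Answer: {7}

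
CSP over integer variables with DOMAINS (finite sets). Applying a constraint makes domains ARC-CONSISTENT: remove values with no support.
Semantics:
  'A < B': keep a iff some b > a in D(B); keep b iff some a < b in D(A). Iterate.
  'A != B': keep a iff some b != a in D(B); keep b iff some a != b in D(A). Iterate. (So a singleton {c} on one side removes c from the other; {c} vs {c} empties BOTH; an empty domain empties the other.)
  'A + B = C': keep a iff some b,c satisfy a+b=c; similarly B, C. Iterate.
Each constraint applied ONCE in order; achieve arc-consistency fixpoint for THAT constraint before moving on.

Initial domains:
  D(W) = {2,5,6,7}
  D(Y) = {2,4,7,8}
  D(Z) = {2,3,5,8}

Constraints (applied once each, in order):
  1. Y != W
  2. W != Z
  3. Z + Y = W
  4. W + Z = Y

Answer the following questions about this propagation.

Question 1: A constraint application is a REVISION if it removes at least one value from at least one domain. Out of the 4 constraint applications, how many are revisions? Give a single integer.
Constraint 1 (Y != W) on D(Y)={2,4,7,8} D(W)={2,5,6,7}: no change => not a revision
Constraint 2 (W != Z) on D(W)={2,5,6,7} D(Z)={2,3,5,8}: no change => not a revision
Constraint 3 (Z + Y = W) on D(Z)={2,3,5,8} D(Y)={2,4,7,8} D(W)={2,5,6,7}: Z {2,3,5,8}->{2,3,5}; Y {2,4,7,8}->{2,4}; W {2,5,6,7}->{5,6,7} => REVISION
Constraint 4 (W + Z = Y) on D(W)={5,6,7} D(Z)={2,3,5} D(Y)={2,4}: W {5,6,7}->{}; Z {2,3,5}->{}; Y {2,4}->{} => REVISION
Total revisions = 2

Answer: 2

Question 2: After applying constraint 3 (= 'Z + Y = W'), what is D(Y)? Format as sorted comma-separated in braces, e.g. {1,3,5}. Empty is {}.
Answer: {2,4}

Derivation:
Constraint 1 (Y != W) on D(Y)={2,4,7,8} D(W)={2,5,6,7}: no change
Constraint 2 (W != Z) on D(W)={2,5,6,7} D(Z)={2,3,5,8}: no change
Constraint 3 (Z + Y = W) on D(Z)={2,3,5,8} D(Y)={2,4,7,8} D(W)={2,5,6,7}: Z {2,3,5,8}->{2,3,5}; Y {2,4,7,8}->{2,4}; W {2,5,6,7}->{5,6,7}
So after constraint 3: D(Y) = {2,4}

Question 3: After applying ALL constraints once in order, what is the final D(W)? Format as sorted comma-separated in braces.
Constraint 1 (Y != W) on D(Y)={2,4,7,8} D(W)={2,5,6,7}: no change
Constraint 2 (W != Z) on D(W)={2,5,6,7} D(Z)={2,3,5,8}: no change
Constraint 3 (Z + Y = W) on D(Z)={2,3,5,8} D(Y)={2,4,7,8} D(W)={2,5,6,7}: Z {2,3,5,8}->{2,3,5}; Y {2,4,7,8}->{2,4}; W {2,5,6,7}->{5,6,7}
Constraint 4 (W + Z = Y) on D(W)={5,6,7} D(Z)={2,3,5} D(Y)={2,4}: W {5,6,7}->{}; Z {2,3,5}->{}; Y {2,4}->{}
So after all 4 constraints: D(W) = {}

Answer: {}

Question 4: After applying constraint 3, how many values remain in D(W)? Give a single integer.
Constraint 1 (Y != W) on D(Y)={2,4,7,8} D(W)={2,5,6,7}: no change
Constraint 2 (W != Z) on D(W)={2,5,6,7} D(Z)={2,3,5,8}: no change
Constraint 3 (Z + Y = W) on D(Z)={2,3,5,8} D(Y)={2,4,7,8} D(W)={2,5,6,7}: Z {2,3,5,8}->{2,3,5}; Y {2,4,7,8}->{2,4}; W {2,5,6,7}->{5,6,7}
So after constraint 3: D(W)={5,6,7}, size = 3

Answer: 3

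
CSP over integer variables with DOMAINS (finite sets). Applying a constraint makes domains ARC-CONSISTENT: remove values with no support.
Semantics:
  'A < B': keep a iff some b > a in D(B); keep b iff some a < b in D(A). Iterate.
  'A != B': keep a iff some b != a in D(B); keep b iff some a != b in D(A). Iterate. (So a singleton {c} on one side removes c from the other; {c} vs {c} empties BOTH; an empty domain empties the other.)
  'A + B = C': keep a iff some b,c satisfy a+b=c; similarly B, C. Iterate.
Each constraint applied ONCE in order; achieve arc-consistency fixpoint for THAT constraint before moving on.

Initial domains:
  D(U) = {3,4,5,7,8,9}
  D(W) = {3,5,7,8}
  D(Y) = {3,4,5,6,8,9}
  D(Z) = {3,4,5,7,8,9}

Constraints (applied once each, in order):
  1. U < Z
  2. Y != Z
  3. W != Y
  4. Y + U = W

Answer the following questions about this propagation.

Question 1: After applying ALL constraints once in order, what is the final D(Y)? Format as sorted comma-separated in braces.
Answer: {3,4,5}

Derivation:
Constraint 1 (U < Z) on D(U)={3,4,5,7,8,9} D(Z)={3,4,5,7,8,9}: U {3,4,5,7,8,9}->{3,4,5,7,8}; Z {3,4,5,7,8,9}->{4,5,7,8,9}
Constraint 2 (Y != Z) on D(Y)={3,4,5,6,8,9} D(Z)={4,5,7,8,9}: no change
Constraint 3 (W != Y) on D(W)={3,5,7,8} D(Y)={3,4,5,6,8,9}: no change
Constraint 4 (Y + U = W) on D(Y)={3,4,5,6,8,9} D(U)={3,4,5,7,8} D(W)={3,5,7,8}: Y {3,4,5,6,8,9}->{3,4,5}; U {3,4,5,7,8}->{3,4,5}; W {3,5,7,8}->{7,8}
So after all 4 constraints: D(Y) = {3,4,5}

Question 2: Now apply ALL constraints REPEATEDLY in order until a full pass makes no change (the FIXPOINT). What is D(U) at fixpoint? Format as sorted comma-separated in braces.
pass 0 (initial): D(U)={3,4,5,7,8,9}
pass 1: U {3,4,5,7,8,9}->{3,4,5}; W {3,5,7,8}->{7,8}; Y {3,4,5,6,8,9}->{3,4,5}; Z {3,4,5,7,8,9}->{4,5,7,8,9}
pass 2: no change
Fixpoint after 2 passes: D(U) = {3,4,5}

Answer: {3,4,5}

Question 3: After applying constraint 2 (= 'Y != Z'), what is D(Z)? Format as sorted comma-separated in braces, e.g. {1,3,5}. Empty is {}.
Answer: {4,5,7,8,9}

Derivation:
Constraint 1 (U < Z) on D(U)={3,4,5,7,8,9} D(Z)={3,4,5,7,8,9}: U {3,4,5,7,8,9}->{3,4,5,7,8}; Z {3,4,5,7,8,9}->{4,5,7,8,9}
Constraint 2 (Y != Z) on D(Y)={3,4,5,6,8,9} D(Z)={4,5,7,8,9}: no change
So after constraint 2: D(Z) = {4,5,7,8,9}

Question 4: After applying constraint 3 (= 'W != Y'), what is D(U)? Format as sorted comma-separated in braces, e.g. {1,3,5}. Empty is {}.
Answer: {3,4,5,7,8}

Derivation:
Constraint 1 (U < Z) on D(U)={3,4,5,7,8,9} D(Z)={3,4,5,7,8,9}: U {3,4,5,7,8,9}->{3,4,5,7,8}; Z {3,4,5,7,8,9}->{4,5,7,8,9}
Constraint 2 (Y != Z) on D(Y)={3,4,5,6,8,9} D(Z)={4,5,7,8,9}: no change
Constraint 3 (W != Y) on D(W)={3,5,7,8} D(Y)={3,4,5,6,8,9}: no change
So after constraint 3: D(U) = {3,4,5,7,8}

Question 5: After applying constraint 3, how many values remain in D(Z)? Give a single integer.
Constraint 1 (U < Z) on D(U)={3,4,5,7,8,9} D(Z)={3,4,5,7,8,9}: U {3,4,5,7,8,9}->{3,4,5,7,8}; Z {3,4,5,7,8,9}->{4,5,7,8,9}
Constraint 2 (Y != Z) on D(Y)={3,4,5,6,8,9} D(Z)={4,5,7,8,9}: no change
Constraint 3 (W != Y) on D(W)={3,5,7,8} D(Y)={3,4,5,6,8,9}: no change
So after constraint 3: D(Z)={4,5,7,8,9}, size = 5

Answer: 5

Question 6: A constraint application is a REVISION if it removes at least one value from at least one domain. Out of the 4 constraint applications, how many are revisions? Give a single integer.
Constraint 1 (U < Z) on D(U)={3,4,5,7,8,9} D(Z)={3,4,5,7,8,9}: U {3,4,5,7,8,9}->{3,4,5,7,8}; Z {3,4,5,7,8,9}->{4,5,7,8,9} => REVISION
Constraint 2 (Y != Z) on D(Y)={3,4,5,6,8,9} D(Z)={4,5,7,8,9}: no change => not a revision
Constraint 3 (W != Y) on D(W)={3,5,7,8} D(Y)={3,4,5,6,8,9}: no change => not a revision
Constraint 4 (Y + U = W) on D(Y)={3,4,5,6,8,9} D(U)={3,4,5,7,8} D(W)={3,5,7,8}: Y {3,4,5,6,8,9}->{3,4,5}; U {3,4,5,7,8}->{3,4,5}; W {3,5,7,8}->{7,8} => REVISION
Total revisions = 2

Answer: 2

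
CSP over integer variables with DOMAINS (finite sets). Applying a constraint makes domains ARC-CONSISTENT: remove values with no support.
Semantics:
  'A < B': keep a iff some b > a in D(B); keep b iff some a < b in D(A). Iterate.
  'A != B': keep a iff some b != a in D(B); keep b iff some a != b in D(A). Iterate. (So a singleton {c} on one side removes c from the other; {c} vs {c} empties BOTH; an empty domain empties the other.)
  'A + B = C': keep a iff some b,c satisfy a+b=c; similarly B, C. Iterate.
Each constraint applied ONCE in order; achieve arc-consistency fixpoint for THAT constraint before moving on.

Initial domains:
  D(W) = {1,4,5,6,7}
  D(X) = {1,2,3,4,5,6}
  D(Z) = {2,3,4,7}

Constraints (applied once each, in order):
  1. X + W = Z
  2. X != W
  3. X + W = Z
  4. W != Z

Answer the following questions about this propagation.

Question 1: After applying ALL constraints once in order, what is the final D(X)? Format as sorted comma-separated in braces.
Constraint 1 (X + W = Z) on D(X)={1,2,3,4,5,6} D(W)={1,4,5,6,7} D(Z)={2,3,4,7}: X {1,2,3,4,5,6}->{1,2,3,6}; W {1,4,5,6,7}->{1,4,5,6}
Constraint 2 (X != W) on D(X)={1,2,3,6} D(W)={1,4,5,6}: no change
Constraint 3 (X + W = Z) on D(X)={1,2,3,6} D(W)={1,4,5,6} D(Z)={2,3,4,7}: no change
Constraint 4 (W != Z) on D(W)={1,4,5,6} D(Z)={2,3,4,7}: no change
So after all 4 constraints: D(X) = {1,2,3,6}

Answer: {1,2,3,6}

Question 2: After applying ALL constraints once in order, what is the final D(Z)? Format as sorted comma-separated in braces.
Answer: {2,3,4,7}

Derivation:
Constraint 1 (X + W = Z) on D(X)={1,2,3,4,5,6} D(W)={1,4,5,6,7} D(Z)={2,3,4,7}: X {1,2,3,4,5,6}->{1,2,3,6}; W {1,4,5,6,7}->{1,4,5,6}
Constraint 2 (X != W) on D(X)={1,2,3,6} D(W)={1,4,5,6}: no change
Constraint 3 (X + W = Z) on D(X)={1,2,3,6} D(W)={1,4,5,6} D(Z)={2,3,4,7}: no change
Constraint 4 (W != Z) on D(W)={1,4,5,6} D(Z)={2,3,4,7}: no change
So after all 4 constraints: D(Z) = {2,3,4,7}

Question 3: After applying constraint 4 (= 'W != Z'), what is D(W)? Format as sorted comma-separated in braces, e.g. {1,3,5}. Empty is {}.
Answer: {1,4,5,6}

Derivation:
Constraint 1 (X + W = Z) on D(X)={1,2,3,4,5,6} D(W)={1,4,5,6,7} D(Z)={2,3,4,7}: X {1,2,3,4,5,6}->{1,2,3,6}; W {1,4,5,6,7}->{1,4,5,6}
Constraint 2 (X != W) on D(X)={1,2,3,6} D(W)={1,4,5,6}: no change
Constraint 3 (X + W = Z) on D(X)={1,2,3,6} D(W)={1,4,5,6} D(Z)={2,3,4,7}: no change
Constraint 4 (W != Z) on D(W)={1,4,5,6} D(Z)={2,3,4,7}: no change
So after constraint 4: D(W) = {1,4,5,6}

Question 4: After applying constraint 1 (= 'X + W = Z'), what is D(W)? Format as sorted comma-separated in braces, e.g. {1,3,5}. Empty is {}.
Constraint 1 (X + W = Z) on D(X)={1,2,3,4,5,6} D(W)={1,4,5,6,7} D(Z)={2,3,4,7}: X {1,2,3,4,5,6}->{1,2,3,6}; W {1,4,5,6,7}->{1,4,5,6}
So after constraint 1: D(W) = {1,4,5,6}

Answer: {1,4,5,6}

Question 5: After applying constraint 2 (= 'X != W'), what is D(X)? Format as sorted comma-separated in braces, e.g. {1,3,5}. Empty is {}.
Constraint 1 (X + W = Z) on D(X)={1,2,3,4,5,6} D(W)={1,4,5,6,7} D(Z)={2,3,4,7}: X {1,2,3,4,5,6}->{1,2,3,6}; W {1,4,5,6,7}->{1,4,5,6}
Constraint 2 (X != W) on D(X)={1,2,3,6} D(W)={1,4,5,6}: no change
So after constraint 2: D(X) = {1,2,3,6}

Answer: {1,2,3,6}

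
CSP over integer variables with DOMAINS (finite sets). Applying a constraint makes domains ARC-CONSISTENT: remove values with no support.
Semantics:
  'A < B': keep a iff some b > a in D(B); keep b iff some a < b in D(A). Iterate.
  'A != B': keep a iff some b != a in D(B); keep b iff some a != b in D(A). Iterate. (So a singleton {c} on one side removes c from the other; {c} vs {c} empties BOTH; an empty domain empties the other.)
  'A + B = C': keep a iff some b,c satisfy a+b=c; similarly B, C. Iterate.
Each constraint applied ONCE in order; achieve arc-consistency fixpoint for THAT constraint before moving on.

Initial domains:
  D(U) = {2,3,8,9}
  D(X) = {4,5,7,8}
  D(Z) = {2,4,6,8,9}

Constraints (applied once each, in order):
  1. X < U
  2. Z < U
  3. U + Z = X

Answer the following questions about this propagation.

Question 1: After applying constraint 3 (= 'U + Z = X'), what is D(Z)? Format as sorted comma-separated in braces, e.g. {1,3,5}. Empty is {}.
Constraint 1 (X < U) on D(X)={4,5,7,8} D(U)={2,3,8,9}: U {2,3,8,9}->{8,9}
Constraint 2 (Z < U) on D(Z)={2,4,6,8,9} D(U)={8,9}: Z {2,4,6,8,9}->{2,4,6,8}
Constraint 3 (U + Z = X) on D(U)={8,9} D(Z)={2,4,6,8} D(X)={4,5,7,8}: U {8,9}->{}; Z {2,4,6,8}->{}; X {4,5,7,8}->{}
So after constraint 3: D(Z) = {}

Answer: {}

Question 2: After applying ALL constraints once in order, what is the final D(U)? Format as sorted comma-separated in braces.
Constraint 1 (X < U) on D(X)={4,5,7,8} D(U)={2,3,8,9}: U {2,3,8,9}->{8,9}
Constraint 2 (Z < U) on D(Z)={2,4,6,8,9} D(U)={8,9}: Z {2,4,6,8,9}->{2,4,6,8}
Constraint 3 (U + Z = X) on D(U)={8,9} D(Z)={2,4,6,8} D(X)={4,5,7,8}: U {8,9}->{}; Z {2,4,6,8}->{}; X {4,5,7,8}->{}
So after all 3 constraints: D(U) = {}

Answer: {}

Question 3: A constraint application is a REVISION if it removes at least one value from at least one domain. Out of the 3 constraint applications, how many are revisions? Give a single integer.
Answer: 3

Derivation:
Constraint 1 (X < U) on D(X)={4,5,7,8} D(U)={2,3,8,9}: U {2,3,8,9}->{8,9} => REVISION
Constraint 2 (Z < U) on D(Z)={2,4,6,8,9} D(U)={8,9}: Z {2,4,6,8,9}->{2,4,6,8} => REVISION
Constraint 3 (U + Z = X) on D(U)={8,9} D(Z)={2,4,6,8} D(X)={4,5,7,8}: U {8,9}->{}; Z {2,4,6,8}->{}; X {4,5,7,8}->{} => REVISION
Total revisions = 3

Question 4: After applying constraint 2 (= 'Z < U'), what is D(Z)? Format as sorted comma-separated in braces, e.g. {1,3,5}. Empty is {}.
Constraint 1 (X < U) on D(X)={4,5,7,8} D(U)={2,3,8,9}: U {2,3,8,9}->{8,9}
Constraint 2 (Z < U) on D(Z)={2,4,6,8,9} D(U)={8,9}: Z {2,4,6,8,9}->{2,4,6,8}
So after constraint 2: D(Z) = {2,4,6,8}

Answer: {2,4,6,8}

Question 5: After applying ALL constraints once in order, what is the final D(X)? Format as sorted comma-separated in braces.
Constraint 1 (X < U) on D(X)={4,5,7,8} D(U)={2,3,8,9}: U {2,3,8,9}->{8,9}
Constraint 2 (Z < U) on D(Z)={2,4,6,8,9} D(U)={8,9}: Z {2,4,6,8,9}->{2,4,6,8}
Constraint 3 (U + Z = X) on D(U)={8,9} D(Z)={2,4,6,8} D(X)={4,5,7,8}: U {8,9}->{}; Z {2,4,6,8}->{}; X {4,5,7,8}->{}
So after all 3 constraints: D(X) = {}

Answer: {}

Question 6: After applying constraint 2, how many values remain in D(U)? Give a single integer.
Answer: 2

Derivation:
Constraint 1 (X < U) on D(X)={4,5,7,8} D(U)={2,3,8,9}: U {2,3,8,9}->{8,9}
Constraint 2 (Z < U) on D(Z)={2,4,6,8,9} D(U)={8,9}: Z {2,4,6,8,9}->{2,4,6,8}
So after constraint 2: D(U)={8,9}, size = 2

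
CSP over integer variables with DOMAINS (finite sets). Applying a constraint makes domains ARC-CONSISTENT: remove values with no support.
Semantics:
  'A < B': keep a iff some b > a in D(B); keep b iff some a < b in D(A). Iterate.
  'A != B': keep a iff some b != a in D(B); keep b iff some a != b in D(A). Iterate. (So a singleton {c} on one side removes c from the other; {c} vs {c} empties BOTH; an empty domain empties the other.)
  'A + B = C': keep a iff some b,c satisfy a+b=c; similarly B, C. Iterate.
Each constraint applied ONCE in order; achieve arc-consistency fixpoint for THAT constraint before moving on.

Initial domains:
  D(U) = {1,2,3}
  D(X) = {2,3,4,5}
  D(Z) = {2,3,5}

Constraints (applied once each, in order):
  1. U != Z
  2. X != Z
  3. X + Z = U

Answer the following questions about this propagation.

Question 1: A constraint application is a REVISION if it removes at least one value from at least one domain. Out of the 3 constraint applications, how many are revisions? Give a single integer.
Constraint 1 (U != Z) on D(U)={1,2,3} D(Z)={2,3,5}: no change => not a revision
Constraint 2 (X != Z) on D(X)={2,3,4,5} D(Z)={2,3,5}: no change => not a revision
Constraint 3 (X + Z = U) on D(X)={2,3,4,5} D(Z)={2,3,5} D(U)={1,2,3}: X {2,3,4,5}->{}; Z {2,3,5}->{}; U {1,2,3}->{} => REVISION
Total revisions = 1

Answer: 1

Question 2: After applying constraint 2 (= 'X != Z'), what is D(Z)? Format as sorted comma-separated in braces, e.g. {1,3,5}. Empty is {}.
Answer: {2,3,5}

Derivation:
Constraint 1 (U != Z) on D(U)={1,2,3} D(Z)={2,3,5}: no change
Constraint 2 (X != Z) on D(X)={2,3,4,5} D(Z)={2,3,5}: no change
So after constraint 2: D(Z) = {2,3,5}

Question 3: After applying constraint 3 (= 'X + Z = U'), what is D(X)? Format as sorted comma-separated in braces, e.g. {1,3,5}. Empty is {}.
Answer: {}

Derivation:
Constraint 1 (U != Z) on D(U)={1,2,3} D(Z)={2,3,5}: no change
Constraint 2 (X != Z) on D(X)={2,3,4,5} D(Z)={2,3,5}: no change
Constraint 3 (X + Z = U) on D(X)={2,3,4,5} D(Z)={2,3,5} D(U)={1,2,3}: X {2,3,4,5}->{}; Z {2,3,5}->{}; U {1,2,3}->{}
So after constraint 3: D(X) = {}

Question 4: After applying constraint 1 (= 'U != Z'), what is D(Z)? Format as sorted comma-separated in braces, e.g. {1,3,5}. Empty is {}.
Answer: {2,3,5}

Derivation:
Constraint 1 (U != Z) on D(U)={1,2,3} D(Z)={2,3,5}: no change
So after constraint 1: D(Z) = {2,3,5}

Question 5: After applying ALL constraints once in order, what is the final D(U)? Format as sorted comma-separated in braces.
Constraint 1 (U != Z) on D(U)={1,2,3} D(Z)={2,3,5}: no change
Constraint 2 (X != Z) on D(X)={2,3,4,5} D(Z)={2,3,5}: no change
Constraint 3 (X + Z = U) on D(X)={2,3,4,5} D(Z)={2,3,5} D(U)={1,2,3}: X {2,3,4,5}->{}; Z {2,3,5}->{}; U {1,2,3}->{}
So after all 3 constraints: D(U) = {}

Answer: {}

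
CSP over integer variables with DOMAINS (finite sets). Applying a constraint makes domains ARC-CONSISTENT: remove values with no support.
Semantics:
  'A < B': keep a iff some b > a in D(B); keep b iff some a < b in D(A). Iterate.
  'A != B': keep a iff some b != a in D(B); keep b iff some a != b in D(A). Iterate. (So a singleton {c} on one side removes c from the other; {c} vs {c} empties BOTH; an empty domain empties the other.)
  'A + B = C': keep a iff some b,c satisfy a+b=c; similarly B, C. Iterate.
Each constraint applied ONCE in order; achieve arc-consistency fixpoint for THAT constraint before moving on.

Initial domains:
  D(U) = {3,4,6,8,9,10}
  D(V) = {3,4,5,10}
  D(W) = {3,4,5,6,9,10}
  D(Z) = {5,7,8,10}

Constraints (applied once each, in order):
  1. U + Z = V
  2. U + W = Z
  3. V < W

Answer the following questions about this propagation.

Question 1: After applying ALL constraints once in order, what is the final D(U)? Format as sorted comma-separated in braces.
Answer: {3}

Derivation:
Constraint 1 (U + Z = V) on D(U)={3,4,6,8,9,10} D(Z)={5,7,8,10} D(V)={3,4,5,10}: U {3,4,6,8,9,10}->{3}; Z {5,7,8,10}->{7}; V {3,4,5,10}->{10}
Constraint 2 (U + W = Z) on D(U)={3} D(W)={3,4,5,6,9,10} D(Z)={7}: W {3,4,5,6,9,10}->{4}
Constraint 3 (V < W) on D(V)={10} D(W)={4}: V {10}->{}; W {4}->{}
So after all 3 constraints: D(U) = {3}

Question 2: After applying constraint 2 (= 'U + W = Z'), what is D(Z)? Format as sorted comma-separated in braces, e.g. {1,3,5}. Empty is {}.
Constraint 1 (U + Z = V) on D(U)={3,4,6,8,9,10} D(Z)={5,7,8,10} D(V)={3,4,5,10}: U {3,4,6,8,9,10}->{3}; Z {5,7,8,10}->{7}; V {3,4,5,10}->{10}
Constraint 2 (U + W = Z) on D(U)={3} D(W)={3,4,5,6,9,10} D(Z)={7}: W {3,4,5,6,9,10}->{4}
So after constraint 2: D(Z) = {7}

Answer: {7}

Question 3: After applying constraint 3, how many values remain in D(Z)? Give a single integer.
Constraint 1 (U + Z = V) on D(U)={3,4,6,8,9,10} D(Z)={5,7,8,10} D(V)={3,4,5,10}: U {3,4,6,8,9,10}->{3}; Z {5,7,8,10}->{7}; V {3,4,5,10}->{10}
Constraint 2 (U + W = Z) on D(U)={3} D(W)={3,4,5,6,9,10} D(Z)={7}: W {3,4,5,6,9,10}->{4}
Constraint 3 (V < W) on D(V)={10} D(W)={4}: V {10}->{}; W {4}->{}
So after constraint 3: D(Z)={7}, size = 1

Answer: 1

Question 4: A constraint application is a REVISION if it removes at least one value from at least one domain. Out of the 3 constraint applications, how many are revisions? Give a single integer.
Constraint 1 (U + Z = V) on D(U)={3,4,6,8,9,10} D(Z)={5,7,8,10} D(V)={3,4,5,10}: U {3,4,6,8,9,10}->{3}; Z {5,7,8,10}->{7}; V {3,4,5,10}->{10} => REVISION
Constraint 2 (U + W = Z) on D(U)={3} D(W)={3,4,5,6,9,10} D(Z)={7}: W {3,4,5,6,9,10}->{4} => REVISION
Constraint 3 (V < W) on D(V)={10} D(W)={4}: V {10}->{}; W {4}->{} => REVISION
Total revisions = 3

Answer: 3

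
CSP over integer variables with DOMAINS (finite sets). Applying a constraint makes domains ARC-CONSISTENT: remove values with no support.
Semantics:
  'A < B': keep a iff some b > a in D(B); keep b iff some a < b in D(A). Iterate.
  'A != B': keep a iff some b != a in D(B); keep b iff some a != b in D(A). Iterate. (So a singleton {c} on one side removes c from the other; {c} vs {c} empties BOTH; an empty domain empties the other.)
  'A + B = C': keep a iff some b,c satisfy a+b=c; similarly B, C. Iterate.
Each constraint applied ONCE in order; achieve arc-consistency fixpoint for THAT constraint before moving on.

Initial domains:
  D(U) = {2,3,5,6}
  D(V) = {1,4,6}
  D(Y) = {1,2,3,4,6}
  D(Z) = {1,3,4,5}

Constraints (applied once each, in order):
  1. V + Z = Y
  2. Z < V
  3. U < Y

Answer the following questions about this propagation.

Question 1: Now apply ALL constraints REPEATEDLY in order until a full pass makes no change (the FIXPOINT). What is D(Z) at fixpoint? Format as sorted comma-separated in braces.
Answer: {}

Derivation:
pass 0 (initial): D(Z)={1,3,4,5}
pass 1: U {2,3,5,6}->{2,3,5}; V {1,4,6}->{}; Y {1,2,3,4,6}->{4,6}; Z {1,3,4,5}->{}
pass 2: U {2,3,5}->{}; Y {4,6}->{}
pass 3: no change
Fixpoint after 3 passes: D(Z) = {}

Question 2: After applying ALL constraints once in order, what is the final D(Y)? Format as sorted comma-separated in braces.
Constraint 1 (V + Z = Y) on D(V)={1,4,6} D(Z)={1,3,4,5} D(Y)={1,2,3,4,6}: V {1,4,6}->{1}; Z {1,3,4,5}->{1,3,5}; Y {1,2,3,4,6}->{2,4,6}
Constraint 2 (Z < V) on D(Z)={1,3,5} D(V)={1}: Z {1,3,5}->{}; V {1}->{}
Constraint 3 (U < Y) on D(U)={2,3,5,6} D(Y)={2,4,6}: U {2,3,5,6}->{2,3,5}; Y {2,4,6}->{4,6}
So after all 3 constraints: D(Y) = {4,6}

Answer: {4,6}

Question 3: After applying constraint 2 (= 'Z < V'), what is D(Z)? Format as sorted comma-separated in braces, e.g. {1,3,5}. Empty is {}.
Constraint 1 (V + Z = Y) on D(V)={1,4,6} D(Z)={1,3,4,5} D(Y)={1,2,3,4,6}: V {1,4,6}->{1}; Z {1,3,4,5}->{1,3,5}; Y {1,2,3,4,6}->{2,4,6}
Constraint 2 (Z < V) on D(Z)={1,3,5} D(V)={1}: Z {1,3,5}->{}; V {1}->{}
So after constraint 2: D(Z) = {}

Answer: {}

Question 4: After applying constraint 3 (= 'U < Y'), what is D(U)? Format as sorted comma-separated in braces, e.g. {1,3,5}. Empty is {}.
Answer: {2,3,5}

Derivation:
Constraint 1 (V + Z = Y) on D(V)={1,4,6} D(Z)={1,3,4,5} D(Y)={1,2,3,4,6}: V {1,4,6}->{1}; Z {1,3,4,5}->{1,3,5}; Y {1,2,3,4,6}->{2,4,6}
Constraint 2 (Z < V) on D(Z)={1,3,5} D(V)={1}: Z {1,3,5}->{}; V {1}->{}
Constraint 3 (U < Y) on D(U)={2,3,5,6} D(Y)={2,4,6}: U {2,3,5,6}->{2,3,5}; Y {2,4,6}->{4,6}
So after constraint 3: D(U) = {2,3,5}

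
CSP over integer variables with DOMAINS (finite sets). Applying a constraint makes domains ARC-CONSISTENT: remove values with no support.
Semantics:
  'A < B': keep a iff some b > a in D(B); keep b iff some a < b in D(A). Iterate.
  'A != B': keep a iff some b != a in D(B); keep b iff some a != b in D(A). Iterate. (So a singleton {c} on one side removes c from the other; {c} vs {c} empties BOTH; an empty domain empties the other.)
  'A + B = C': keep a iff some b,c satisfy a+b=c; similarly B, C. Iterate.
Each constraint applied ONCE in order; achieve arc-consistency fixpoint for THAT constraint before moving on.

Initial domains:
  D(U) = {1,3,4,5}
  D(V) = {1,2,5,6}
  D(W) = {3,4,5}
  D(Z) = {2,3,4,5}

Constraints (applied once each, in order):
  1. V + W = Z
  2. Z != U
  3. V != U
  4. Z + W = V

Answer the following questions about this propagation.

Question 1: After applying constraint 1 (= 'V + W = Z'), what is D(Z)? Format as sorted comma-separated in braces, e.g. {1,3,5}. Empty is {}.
Answer: {4,5}

Derivation:
Constraint 1 (V + W = Z) on D(V)={1,2,5,6} D(W)={3,4,5} D(Z)={2,3,4,5}: V {1,2,5,6}->{1,2}; W {3,4,5}->{3,4}; Z {2,3,4,5}->{4,5}
So after constraint 1: D(Z) = {4,5}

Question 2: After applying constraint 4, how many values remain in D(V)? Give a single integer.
Constraint 1 (V + W = Z) on D(V)={1,2,5,6} D(W)={3,4,5} D(Z)={2,3,4,5}: V {1,2,5,6}->{1,2}; W {3,4,5}->{3,4}; Z {2,3,4,5}->{4,5}
Constraint 2 (Z != U) on D(Z)={4,5} D(U)={1,3,4,5}: no change
Constraint 3 (V != U) on D(V)={1,2} D(U)={1,3,4,5}: no change
Constraint 4 (Z + W = V) on D(Z)={4,5} D(W)={3,4} D(V)={1,2}: Z {4,5}->{}; W {3,4}->{}; V {1,2}->{}
So after constraint 4: D(V)={}, size = 0

Answer: 0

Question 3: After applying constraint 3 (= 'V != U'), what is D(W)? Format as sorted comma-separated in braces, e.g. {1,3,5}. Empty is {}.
Answer: {3,4}

Derivation:
Constraint 1 (V + W = Z) on D(V)={1,2,5,6} D(W)={3,4,5} D(Z)={2,3,4,5}: V {1,2,5,6}->{1,2}; W {3,4,5}->{3,4}; Z {2,3,4,5}->{4,5}
Constraint 2 (Z != U) on D(Z)={4,5} D(U)={1,3,4,5}: no change
Constraint 3 (V != U) on D(V)={1,2} D(U)={1,3,4,5}: no change
So after constraint 3: D(W) = {3,4}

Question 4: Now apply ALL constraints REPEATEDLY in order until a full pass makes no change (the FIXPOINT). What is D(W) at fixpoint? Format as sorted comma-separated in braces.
Answer: {}

Derivation:
pass 0 (initial): D(W)={3,4,5}
pass 1: V {1,2,5,6}->{}; W {3,4,5}->{}; Z {2,3,4,5}->{}
pass 2: U {1,3,4,5}->{}
pass 3: no change
Fixpoint after 3 passes: D(W) = {}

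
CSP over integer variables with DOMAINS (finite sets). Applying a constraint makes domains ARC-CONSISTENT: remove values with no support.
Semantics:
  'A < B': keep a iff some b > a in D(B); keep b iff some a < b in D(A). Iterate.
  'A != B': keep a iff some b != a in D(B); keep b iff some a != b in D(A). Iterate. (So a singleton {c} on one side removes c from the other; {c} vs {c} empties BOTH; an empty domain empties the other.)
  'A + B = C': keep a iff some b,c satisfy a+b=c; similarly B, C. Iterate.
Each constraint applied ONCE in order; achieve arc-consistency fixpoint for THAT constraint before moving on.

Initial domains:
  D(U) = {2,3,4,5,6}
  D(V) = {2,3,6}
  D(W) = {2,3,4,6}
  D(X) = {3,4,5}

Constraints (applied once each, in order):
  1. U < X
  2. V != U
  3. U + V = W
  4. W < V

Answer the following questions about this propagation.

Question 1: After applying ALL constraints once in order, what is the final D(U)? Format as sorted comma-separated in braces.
Constraint 1 (U < X) on D(U)={2,3,4,5,6} D(X)={3,4,5}: U {2,3,4,5,6}->{2,3,4}
Constraint 2 (V != U) on D(V)={2,3,6} D(U)={2,3,4}: no change
Constraint 3 (U + V = W) on D(U)={2,3,4} D(V)={2,3,6} D(W)={2,3,4,6}: V {2,3,6}->{2,3}; W {2,3,4,6}->{4,6}
Constraint 4 (W < V) on D(W)={4,6} D(V)={2,3}: W {4,6}->{}; V {2,3}->{}
So after all 4 constraints: D(U) = {2,3,4}

Answer: {2,3,4}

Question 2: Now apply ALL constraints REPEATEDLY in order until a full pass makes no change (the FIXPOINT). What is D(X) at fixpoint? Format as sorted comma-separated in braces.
Answer: {}

Derivation:
pass 0 (initial): D(X)={3,4,5}
pass 1: U {2,3,4,5,6}->{2,3,4}; V {2,3,6}->{}; W {2,3,4,6}->{}
pass 2: U {2,3,4}->{}
pass 3: X {3,4,5}->{}
pass 4: no change
Fixpoint after 4 passes: D(X) = {}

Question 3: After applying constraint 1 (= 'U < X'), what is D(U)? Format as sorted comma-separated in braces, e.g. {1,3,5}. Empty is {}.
Answer: {2,3,4}

Derivation:
Constraint 1 (U < X) on D(U)={2,3,4,5,6} D(X)={3,4,5}: U {2,3,4,5,6}->{2,3,4}
So after constraint 1: D(U) = {2,3,4}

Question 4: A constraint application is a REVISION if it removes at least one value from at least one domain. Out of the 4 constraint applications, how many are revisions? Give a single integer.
Constraint 1 (U < X) on D(U)={2,3,4,5,6} D(X)={3,4,5}: U {2,3,4,5,6}->{2,3,4} => REVISION
Constraint 2 (V != U) on D(V)={2,3,6} D(U)={2,3,4}: no change => not a revision
Constraint 3 (U + V = W) on D(U)={2,3,4} D(V)={2,3,6} D(W)={2,3,4,6}: V {2,3,6}->{2,3}; W {2,3,4,6}->{4,6} => REVISION
Constraint 4 (W < V) on D(W)={4,6} D(V)={2,3}: W {4,6}->{}; V {2,3}->{} => REVISION
Total revisions = 3

Answer: 3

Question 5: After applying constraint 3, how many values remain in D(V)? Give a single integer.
Answer: 2

Derivation:
Constraint 1 (U < X) on D(U)={2,3,4,5,6} D(X)={3,4,5}: U {2,3,4,5,6}->{2,3,4}
Constraint 2 (V != U) on D(V)={2,3,6} D(U)={2,3,4}: no change
Constraint 3 (U + V = W) on D(U)={2,3,4} D(V)={2,3,6} D(W)={2,3,4,6}: V {2,3,6}->{2,3}; W {2,3,4,6}->{4,6}
So after constraint 3: D(V)={2,3}, size = 2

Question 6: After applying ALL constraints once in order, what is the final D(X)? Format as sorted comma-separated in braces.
Constraint 1 (U < X) on D(U)={2,3,4,5,6} D(X)={3,4,5}: U {2,3,4,5,6}->{2,3,4}
Constraint 2 (V != U) on D(V)={2,3,6} D(U)={2,3,4}: no change
Constraint 3 (U + V = W) on D(U)={2,3,4} D(V)={2,3,6} D(W)={2,3,4,6}: V {2,3,6}->{2,3}; W {2,3,4,6}->{4,6}
Constraint 4 (W < V) on D(W)={4,6} D(V)={2,3}: W {4,6}->{}; V {2,3}->{}
So after all 4 constraints: D(X) = {3,4,5}

Answer: {3,4,5}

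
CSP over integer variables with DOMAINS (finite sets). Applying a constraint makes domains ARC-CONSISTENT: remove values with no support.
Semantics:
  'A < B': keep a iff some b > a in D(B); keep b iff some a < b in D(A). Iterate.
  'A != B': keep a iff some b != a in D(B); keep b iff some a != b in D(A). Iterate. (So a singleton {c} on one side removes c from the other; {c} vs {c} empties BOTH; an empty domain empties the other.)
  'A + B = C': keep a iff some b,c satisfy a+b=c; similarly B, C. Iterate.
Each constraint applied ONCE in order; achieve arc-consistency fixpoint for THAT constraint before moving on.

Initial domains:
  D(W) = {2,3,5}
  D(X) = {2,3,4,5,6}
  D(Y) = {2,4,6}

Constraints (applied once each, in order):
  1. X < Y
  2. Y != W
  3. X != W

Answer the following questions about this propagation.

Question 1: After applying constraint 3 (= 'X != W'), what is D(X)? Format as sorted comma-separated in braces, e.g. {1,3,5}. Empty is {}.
Answer: {2,3,4,5}

Derivation:
Constraint 1 (X < Y) on D(X)={2,3,4,5,6} D(Y)={2,4,6}: X {2,3,4,5,6}->{2,3,4,5}; Y {2,4,6}->{4,6}
Constraint 2 (Y != W) on D(Y)={4,6} D(W)={2,3,5}: no change
Constraint 3 (X != W) on D(X)={2,3,4,5} D(W)={2,3,5}: no change
So after constraint 3: D(X) = {2,3,4,5}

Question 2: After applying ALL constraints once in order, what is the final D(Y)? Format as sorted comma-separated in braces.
Answer: {4,6}

Derivation:
Constraint 1 (X < Y) on D(X)={2,3,4,5,6} D(Y)={2,4,6}: X {2,3,4,5,6}->{2,3,4,5}; Y {2,4,6}->{4,6}
Constraint 2 (Y != W) on D(Y)={4,6} D(W)={2,3,5}: no change
Constraint 3 (X != W) on D(X)={2,3,4,5} D(W)={2,3,5}: no change
So after all 3 constraints: D(Y) = {4,6}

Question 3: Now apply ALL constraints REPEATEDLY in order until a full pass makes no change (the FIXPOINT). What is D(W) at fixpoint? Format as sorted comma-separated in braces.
pass 0 (initial): D(W)={2,3,5}
pass 1: X {2,3,4,5,6}->{2,3,4,5}; Y {2,4,6}->{4,6}
pass 2: no change
Fixpoint after 2 passes: D(W) = {2,3,5}

Answer: {2,3,5}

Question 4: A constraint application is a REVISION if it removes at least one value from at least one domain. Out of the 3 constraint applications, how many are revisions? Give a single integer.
Constraint 1 (X < Y) on D(X)={2,3,4,5,6} D(Y)={2,4,6}: X {2,3,4,5,6}->{2,3,4,5}; Y {2,4,6}->{4,6} => REVISION
Constraint 2 (Y != W) on D(Y)={4,6} D(W)={2,3,5}: no change => not a revision
Constraint 3 (X != W) on D(X)={2,3,4,5} D(W)={2,3,5}: no change => not a revision
Total revisions = 1

Answer: 1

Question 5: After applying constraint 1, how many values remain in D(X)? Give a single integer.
Constraint 1 (X < Y) on D(X)={2,3,4,5,6} D(Y)={2,4,6}: X {2,3,4,5,6}->{2,3,4,5}; Y {2,4,6}->{4,6}
So after constraint 1: D(X)={2,3,4,5}, size = 4

Answer: 4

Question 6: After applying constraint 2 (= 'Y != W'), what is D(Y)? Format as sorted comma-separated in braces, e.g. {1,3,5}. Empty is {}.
Constraint 1 (X < Y) on D(X)={2,3,4,5,6} D(Y)={2,4,6}: X {2,3,4,5,6}->{2,3,4,5}; Y {2,4,6}->{4,6}
Constraint 2 (Y != W) on D(Y)={4,6} D(W)={2,3,5}: no change
So after constraint 2: D(Y) = {4,6}

Answer: {4,6}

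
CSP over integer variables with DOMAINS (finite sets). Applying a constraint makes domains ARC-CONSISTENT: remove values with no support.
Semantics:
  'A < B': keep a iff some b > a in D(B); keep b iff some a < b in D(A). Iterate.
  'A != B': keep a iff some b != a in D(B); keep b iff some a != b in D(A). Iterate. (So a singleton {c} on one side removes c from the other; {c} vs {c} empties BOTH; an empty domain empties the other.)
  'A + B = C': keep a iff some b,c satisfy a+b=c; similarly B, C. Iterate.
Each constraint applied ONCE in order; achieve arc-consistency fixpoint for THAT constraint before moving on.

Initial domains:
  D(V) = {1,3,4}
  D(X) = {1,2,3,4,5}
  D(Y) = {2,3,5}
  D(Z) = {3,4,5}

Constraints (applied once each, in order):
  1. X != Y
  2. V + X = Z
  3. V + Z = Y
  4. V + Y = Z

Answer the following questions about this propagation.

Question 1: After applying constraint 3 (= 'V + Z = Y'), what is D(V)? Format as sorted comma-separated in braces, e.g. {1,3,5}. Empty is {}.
Answer: {1}

Derivation:
Constraint 1 (X != Y) on D(X)={1,2,3,4,5} D(Y)={2,3,5}: no change
Constraint 2 (V + X = Z) on D(V)={1,3,4} D(X)={1,2,3,4,5} D(Z)={3,4,5}: X {1,2,3,4,5}->{1,2,3,4}
Constraint 3 (V + Z = Y) on D(V)={1,3,4} D(Z)={3,4,5} D(Y)={2,3,5}: V {1,3,4}->{1}; Z {3,4,5}->{4}; Y {2,3,5}->{5}
So after constraint 3: D(V) = {1}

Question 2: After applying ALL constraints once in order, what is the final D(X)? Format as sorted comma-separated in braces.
Answer: {1,2,3,4}

Derivation:
Constraint 1 (X != Y) on D(X)={1,2,3,4,5} D(Y)={2,3,5}: no change
Constraint 2 (V + X = Z) on D(V)={1,3,4} D(X)={1,2,3,4,5} D(Z)={3,4,5}: X {1,2,3,4,5}->{1,2,3,4}
Constraint 3 (V + Z = Y) on D(V)={1,3,4} D(Z)={3,4,5} D(Y)={2,3,5}: V {1,3,4}->{1}; Z {3,4,5}->{4}; Y {2,3,5}->{5}
Constraint 4 (V + Y = Z) on D(V)={1} D(Y)={5} D(Z)={4}: V {1}->{}; Y {5}->{}; Z {4}->{}
So after all 4 constraints: D(X) = {1,2,3,4}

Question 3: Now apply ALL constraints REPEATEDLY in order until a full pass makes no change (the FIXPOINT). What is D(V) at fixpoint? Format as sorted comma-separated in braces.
pass 0 (initial): D(V)={1,3,4}
pass 1: V {1,3,4}->{}; X {1,2,3,4,5}->{1,2,3,4}; Y {2,3,5}->{}; Z {3,4,5}->{}
pass 2: X {1,2,3,4}->{}
pass 3: no change
Fixpoint after 3 passes: D(V) = {}

Answer: {}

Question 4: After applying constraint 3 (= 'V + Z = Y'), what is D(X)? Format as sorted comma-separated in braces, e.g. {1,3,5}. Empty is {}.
Answer: {1,2,3,4}

Derivation:
Constraint 1 (X != Y) on D(X)={1,2,3,4,5} D(Y)={2,3,5}: no change
Constraint 2 (V + X = Z) on D(V)={1,3,4} D(X)={1,2,3,4,5} D(Z)={3,4,5}: X {1,2,3,4,5}->{1,2,3,4}
Constraint 3 (V + Z = Y) on D(V)={1,3,4} D(Z)={3,4,5} D(Y)={2,3,5}: V {1,3,4}->{1}; Z {3,4,5}->{4}; Y {2,3,5}->{5}
So after constraint 3: D(X) = {1,2,3,4}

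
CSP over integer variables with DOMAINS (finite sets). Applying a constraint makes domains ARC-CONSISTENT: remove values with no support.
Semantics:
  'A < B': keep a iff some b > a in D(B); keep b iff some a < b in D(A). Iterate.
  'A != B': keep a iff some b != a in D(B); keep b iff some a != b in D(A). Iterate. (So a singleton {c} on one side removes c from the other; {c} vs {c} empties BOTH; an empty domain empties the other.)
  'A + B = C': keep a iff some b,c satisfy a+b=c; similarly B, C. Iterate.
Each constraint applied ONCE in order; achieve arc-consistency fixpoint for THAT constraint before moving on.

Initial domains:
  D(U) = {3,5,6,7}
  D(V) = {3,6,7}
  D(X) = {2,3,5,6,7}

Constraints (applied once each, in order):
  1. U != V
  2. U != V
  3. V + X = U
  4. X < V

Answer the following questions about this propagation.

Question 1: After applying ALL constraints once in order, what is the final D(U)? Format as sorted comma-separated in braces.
Constraint 1 (U != V) on D(U)={3,5,6,7} D(V)={3,6,7}: no change
Constraint 2 (U != V) on D(U)={3,5,6,7} D(V)={3,6,7}: no change
Constraint 3 (V + X = U) on D(V)={3,6,7} D(X)={2,3,5,6,7} D(U)={3,5,6,7}: V {3,6,7}->{3}; X {2,3,5,6,7}->{2,3}; U {3,5,6,7}->{5,6}
Constraint 4 (X < V) on D(X)={2,3} D(V)={3}: X {2,3}->{2}
So after all 4 constraints: D(U) = {5,6}

Answer: {5,6}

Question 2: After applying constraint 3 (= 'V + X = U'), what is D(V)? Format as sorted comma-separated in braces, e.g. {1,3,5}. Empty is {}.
Answer: {3}

Derivation:
Constraint 1 (U != V) on D(U)={3,5,6,7} D(V)={3,6,7}: no change
Constraint 2 (U != V) on D(U)={3,5,6,7} D(V)={3,6,7}: no change
Constraint 3 (V + X = U) on D(V)={3,6,7} D(X)={2,3,5,6,7} D(U)={3,5,6,7}: V {3,6,7}->{3}; X {2,3,5,6,7}->{2,3}; U {3,5,6,7}->{5,6}
So after constraint 3: D(V) = {3}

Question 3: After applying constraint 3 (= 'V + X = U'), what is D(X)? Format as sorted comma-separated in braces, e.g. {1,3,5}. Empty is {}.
Answer: {2,3}

Derivation:
Constraint 1 (U != V) on D(U)={3,5,6,7} D(V)={3,6,7}: no change
Constraint 2 (U != V) on D(U)={3,5,6,7} D(V)={3,6,7}: no change
Constraint 3 (V + X = U) on D(V)={3,6,7} D(X)={2,3,5,6,7} D(U)={3,5,6,7}: V {3,6,7}->{3}; X {2,3,5,6,7}->{2,3}; U {3,5,6,7}->{5,6}
So after constraint 3: D(X) = {2,3}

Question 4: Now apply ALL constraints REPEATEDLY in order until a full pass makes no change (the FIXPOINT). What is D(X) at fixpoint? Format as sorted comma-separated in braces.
Answer: {2}

Derivation:
pass 0 (initial): D(X)={2,3,5,6,7}
pass 1: U {3,5,6,7}->{5,6}; V {3,6,7}->{3}; X {2,3,5,6,7}->{2}
pass 2: U {5,6}->{5}
pass 3: no change
Fixpoint after 3 passes: D(X) = {2}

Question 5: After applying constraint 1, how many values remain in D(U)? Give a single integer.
Answer: 4

Derivation:
Constraint 1 (U != V) on D(U)={3,5,6,7} D(V)={3,6,7}: no change
So after constraint 1: D(U)={3,5,6,7}, size = 4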